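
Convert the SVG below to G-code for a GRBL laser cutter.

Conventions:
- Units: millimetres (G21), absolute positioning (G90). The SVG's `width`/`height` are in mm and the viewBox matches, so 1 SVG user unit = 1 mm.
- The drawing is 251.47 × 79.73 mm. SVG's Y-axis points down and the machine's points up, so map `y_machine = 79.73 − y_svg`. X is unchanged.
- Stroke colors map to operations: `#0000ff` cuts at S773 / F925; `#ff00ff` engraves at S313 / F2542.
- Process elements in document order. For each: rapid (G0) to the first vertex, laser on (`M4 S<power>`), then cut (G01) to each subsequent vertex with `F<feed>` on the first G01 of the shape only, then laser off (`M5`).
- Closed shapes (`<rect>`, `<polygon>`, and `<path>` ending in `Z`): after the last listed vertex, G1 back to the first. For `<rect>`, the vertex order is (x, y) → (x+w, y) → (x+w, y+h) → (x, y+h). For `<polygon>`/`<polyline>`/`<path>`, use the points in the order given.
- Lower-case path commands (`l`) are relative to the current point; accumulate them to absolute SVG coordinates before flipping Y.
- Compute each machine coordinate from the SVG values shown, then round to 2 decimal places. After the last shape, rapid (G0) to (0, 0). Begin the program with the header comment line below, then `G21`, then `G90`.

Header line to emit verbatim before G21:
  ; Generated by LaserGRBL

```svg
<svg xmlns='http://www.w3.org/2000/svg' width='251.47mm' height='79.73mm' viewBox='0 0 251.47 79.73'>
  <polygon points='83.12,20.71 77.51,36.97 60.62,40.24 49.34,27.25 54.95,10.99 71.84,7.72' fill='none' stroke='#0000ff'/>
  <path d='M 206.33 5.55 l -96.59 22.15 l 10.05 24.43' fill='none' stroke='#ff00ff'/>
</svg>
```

viewBox `0 0 251.47 79.73` with mm width/height → 1 unit = 1 mm. Flip: y_m = 79.73 − y_svg.

**Shape 1** — `<polygon>` regular polygon, stroke `#0000ff` → cut (S773, F925). Machine vertices: (83.12,59.02) → (77.51,42.76) → (60.62,39.49) → (49.34,52.48) → (54.95,68.74) → (71.84,72.01) → (83.12,59.02). Closed: final G1 returns to the first vertex.

**Shape 2** — `<path>` open polyline, stroke `#ff00ff` → engrave (S313, F2542). Machine vertices: (206.33,74.18) → (109.74,52.03) → (119.79,27.60). Open path.

; Generated by LaserGRBL
G21
G90
G0 X83.12 Y59.02
M4 S773
G01 X77.51 Y42.76 F925
G01 X60.62 Y39.49
G01 X49.34 Y52.48
G01 X54.95 Y68.74
G01 X71.84 Y72.01
G01 X83.12 Y59.02
M5
G0 X206.33 Y74.18
M4 S313
G01 X109.74 Y52.03 F2542
G01 X119.79 Y27.60
M5
G0 X0.00 Y0.00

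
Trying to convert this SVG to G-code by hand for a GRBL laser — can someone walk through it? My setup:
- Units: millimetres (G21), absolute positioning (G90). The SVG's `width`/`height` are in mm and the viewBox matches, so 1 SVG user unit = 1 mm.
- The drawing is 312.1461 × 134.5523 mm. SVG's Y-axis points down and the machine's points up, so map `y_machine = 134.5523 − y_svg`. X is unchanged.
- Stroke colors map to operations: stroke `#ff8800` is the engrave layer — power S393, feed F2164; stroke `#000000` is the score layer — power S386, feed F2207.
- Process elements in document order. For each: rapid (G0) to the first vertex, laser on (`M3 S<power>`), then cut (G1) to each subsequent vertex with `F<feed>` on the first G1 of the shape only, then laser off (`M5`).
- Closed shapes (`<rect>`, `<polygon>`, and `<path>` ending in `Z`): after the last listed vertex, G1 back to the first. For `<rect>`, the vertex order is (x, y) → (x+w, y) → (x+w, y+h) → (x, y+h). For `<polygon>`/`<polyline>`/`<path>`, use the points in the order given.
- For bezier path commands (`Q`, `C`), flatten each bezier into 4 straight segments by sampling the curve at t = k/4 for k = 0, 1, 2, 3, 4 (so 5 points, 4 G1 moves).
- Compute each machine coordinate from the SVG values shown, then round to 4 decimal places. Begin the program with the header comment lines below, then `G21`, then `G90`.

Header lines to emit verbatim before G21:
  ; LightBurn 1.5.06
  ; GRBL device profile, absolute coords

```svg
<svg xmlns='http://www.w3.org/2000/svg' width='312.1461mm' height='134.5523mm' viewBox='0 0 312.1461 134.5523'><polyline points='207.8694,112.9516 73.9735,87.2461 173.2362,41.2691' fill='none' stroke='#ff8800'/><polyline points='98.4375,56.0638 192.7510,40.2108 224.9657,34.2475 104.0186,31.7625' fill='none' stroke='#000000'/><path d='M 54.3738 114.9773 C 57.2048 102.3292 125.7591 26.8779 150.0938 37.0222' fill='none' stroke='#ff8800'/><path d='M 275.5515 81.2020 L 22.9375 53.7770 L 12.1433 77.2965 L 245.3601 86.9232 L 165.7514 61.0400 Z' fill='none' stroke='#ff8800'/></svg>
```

; LightBurn 1.5.06
; GRBL device profile, absolute coords
G21
G90
G0 X207.8694 Y21.6007
M3 S393
G1 X73.9735 Y47.3062 F2164
G1 X173.2362 Y93.2832
M5
G0 X98.4375 Y78.4885
M3 S386
G1 X192.7510 Y94.3415 F2207
G1 X224.9657 Y100.3048
G1 X104.0186 Y102.7898
M5
G0 X54.3738 Y19.5750
M3 S393
G1 X67.1023 Y38.5179 F2164
G1 X94.1699 Y67.0997
G1 X125.2695 Y91.4079
G1 X150.0938 Y97.5301
M5
G0 X275.5515 Y53.3503
M3 S393
G1 X22.9375 Y80.7753 F2164
G1 X12.1433 Y57.2558
G1 X245.3601 Y47.6291
G1 X165.7514 Y73.5123
G1 X275.5515 Y53.3503
M5

1 u = 1 mm; y_m = 134.5523 − y.

[1] `<polyline>` open polyline, #ff8800→engrave S393 F2164: (207.8694,21.6007) → (73.9735,47.3062) → (173.2362,93.2832)

[2] `<polyline>` open polyline, #000000→score S386 F2207: (98.4375,78.4885) → (192.7510,94.3415) → (224.9657,100.3048) → (104.0186,102.7898)

[3] `<path>` cubic bezier, #ff8800→engrave S393 F2164: (54.3738,19.5750) → (67.1023,38.5179) → (94.1699,67.0997) → (125.2695,91.4079) → (150.0938,97.5301)

[4] `<path>` closed polygon, #ff8800→engrave S393 F2164: (275.5515,53.3503) → (22.9375,80.7753) → (12.1433,57.2558) → (245.3601,47.6291) → (165.7514,73.5123) → (275.5515,53.3503) (closed)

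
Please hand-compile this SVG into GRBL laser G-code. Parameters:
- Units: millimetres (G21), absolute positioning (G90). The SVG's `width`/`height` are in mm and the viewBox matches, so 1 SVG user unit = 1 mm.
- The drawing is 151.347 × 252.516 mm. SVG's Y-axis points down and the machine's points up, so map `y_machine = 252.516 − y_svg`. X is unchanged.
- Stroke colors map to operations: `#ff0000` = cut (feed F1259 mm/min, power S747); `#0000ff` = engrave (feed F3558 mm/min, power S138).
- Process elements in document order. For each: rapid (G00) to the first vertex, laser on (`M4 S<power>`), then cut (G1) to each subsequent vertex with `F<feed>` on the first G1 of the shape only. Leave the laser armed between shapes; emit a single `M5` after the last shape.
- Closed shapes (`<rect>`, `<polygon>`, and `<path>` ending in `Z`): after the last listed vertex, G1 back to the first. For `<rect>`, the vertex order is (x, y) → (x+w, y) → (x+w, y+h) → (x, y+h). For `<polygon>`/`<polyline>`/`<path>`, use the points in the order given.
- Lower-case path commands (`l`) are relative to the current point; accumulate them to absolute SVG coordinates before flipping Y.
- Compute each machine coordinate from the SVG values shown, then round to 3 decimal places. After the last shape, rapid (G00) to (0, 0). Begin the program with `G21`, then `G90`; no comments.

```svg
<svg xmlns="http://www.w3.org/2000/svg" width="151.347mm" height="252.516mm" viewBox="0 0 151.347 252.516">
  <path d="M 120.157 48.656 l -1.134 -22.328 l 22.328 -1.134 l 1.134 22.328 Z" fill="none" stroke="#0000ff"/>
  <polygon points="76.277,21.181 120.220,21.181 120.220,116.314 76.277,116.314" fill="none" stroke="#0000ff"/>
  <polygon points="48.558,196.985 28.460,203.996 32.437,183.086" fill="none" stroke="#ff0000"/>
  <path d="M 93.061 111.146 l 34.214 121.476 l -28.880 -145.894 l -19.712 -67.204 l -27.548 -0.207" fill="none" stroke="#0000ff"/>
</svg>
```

Since the viewBox matches the mm dimensions, user units are millimetres directly. The only transform is the Y-flip y_m = 252.516 − y_svg.

Shape 1 is a regular polygon drawn with `<path>`. Its stroke #0000ff means engrave at S138, F3558. After flipping Y the toolpath is (120.157,203.860) → (119.023,226.188) → (141.351,227.322) → (142.485,204.994) → (120.157,203.860), returning to the start.

Shape 2 is a rectangle drawn with `<polygon>`. Its stroke #0000ff means engrave at S138, F3558. After flipping Y the toolpath is (76.277,231.335) → (120.220,231.335) → (120.220,136.202) → (76.277,136.202) → (76.277,231.335), returning to the start.

Shape 3 is a regular polygon drawn with `<polygon>`. Its stroke #ff0000 means cut at S747, F1259. After flipping Y the toolpath is (48.558,55.531) → (28.460,48.520) → (32.437,69.430) → (48.558,55.531), returning to the start.

Shape 4 is a open polyline drawn with `<path>`. Its stroke #0000ff means engrave at S138, F3558. After flipping Y the toolpath is (93.061,141.370) → (127.275,19.894) → (98.395,165.788) → (78.683,232.992) → (51.135,233.199).

G21
G90
G00 X120.157 Y203.860
M4 S138
G1 X119.023 Y226.188 F3558
G1 X141.351 Y227.322
G1 X142.485 Y204.994
G1 X120.157 Y203.860
G00 X76.277 Y231.335
M4 S138
G1 X120.220 Y231.335 F3558
G1 X120.220 Y136.202
G1 X76.277 Y136.202
G1 X76.277 Y231.335
G00 X48.558 Y55.531
M4 S747
G1 X28.460 Y48.520 F1259
G1 X32.437 Y69.430
G1 X48.558 Y55.531
G00 X93.061 Y141.370
M4 S138
G1 X127.275 Y19.894 F3558
G1 X98.395 Y165.788
G1 X78.683 Y232.992
G1 X51.135 Y233.199
M5
G00 X0.000 Y0.000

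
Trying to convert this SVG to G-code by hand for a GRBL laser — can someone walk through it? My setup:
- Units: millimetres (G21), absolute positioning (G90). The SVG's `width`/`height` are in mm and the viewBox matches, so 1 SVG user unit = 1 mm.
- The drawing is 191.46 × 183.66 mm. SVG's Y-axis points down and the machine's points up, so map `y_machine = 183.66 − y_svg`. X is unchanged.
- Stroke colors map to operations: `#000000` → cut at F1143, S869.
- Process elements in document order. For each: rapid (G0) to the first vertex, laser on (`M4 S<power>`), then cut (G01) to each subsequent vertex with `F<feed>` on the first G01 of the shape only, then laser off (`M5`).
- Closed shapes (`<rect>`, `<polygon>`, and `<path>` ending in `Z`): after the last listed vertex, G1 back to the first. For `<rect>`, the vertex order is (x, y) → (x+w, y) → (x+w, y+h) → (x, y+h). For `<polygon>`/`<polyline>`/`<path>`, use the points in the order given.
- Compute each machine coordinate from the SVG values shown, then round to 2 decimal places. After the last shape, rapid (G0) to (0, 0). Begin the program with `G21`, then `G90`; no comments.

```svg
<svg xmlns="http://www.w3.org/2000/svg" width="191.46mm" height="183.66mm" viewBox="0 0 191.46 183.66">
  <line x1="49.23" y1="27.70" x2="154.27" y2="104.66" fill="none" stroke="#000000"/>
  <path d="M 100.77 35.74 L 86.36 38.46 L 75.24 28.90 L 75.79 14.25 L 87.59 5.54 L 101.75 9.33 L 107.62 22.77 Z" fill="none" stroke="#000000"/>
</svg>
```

G21
G90
G0 X49.23 Y155.96
M4 S869
G01 X154.27 Y79.00 F1143
M5
G0 X100.77 Y147.92
M4 S869
G01 X86.36 Y145.20 F1143
G01 X75.24 Y154.76
G01 X75.79 Y169.41
G01 X87.59 Y178.12
G01 X101.75 Y174.33
G01 X107.62 Y160.89
G01 X100.77 Y147.92
M5
G0 X0.00 Y0.00

1 u = 1 mm; y_m = 183.66 − y.

[1] `<line>` line segment, #000000→cut S869 F1143: (49.23,155.96) → (154.27,79.00)

[2] `<path>` regular polygon, #000000→cut S869 F1143: (100.77,147.92) → (86.36,145.20) → (75.24,154.76) → (75.79,169.41) → (87.59,178.12) → (101.75,174.33) → (107.62,160.89) → (100.77,147.92) (closed)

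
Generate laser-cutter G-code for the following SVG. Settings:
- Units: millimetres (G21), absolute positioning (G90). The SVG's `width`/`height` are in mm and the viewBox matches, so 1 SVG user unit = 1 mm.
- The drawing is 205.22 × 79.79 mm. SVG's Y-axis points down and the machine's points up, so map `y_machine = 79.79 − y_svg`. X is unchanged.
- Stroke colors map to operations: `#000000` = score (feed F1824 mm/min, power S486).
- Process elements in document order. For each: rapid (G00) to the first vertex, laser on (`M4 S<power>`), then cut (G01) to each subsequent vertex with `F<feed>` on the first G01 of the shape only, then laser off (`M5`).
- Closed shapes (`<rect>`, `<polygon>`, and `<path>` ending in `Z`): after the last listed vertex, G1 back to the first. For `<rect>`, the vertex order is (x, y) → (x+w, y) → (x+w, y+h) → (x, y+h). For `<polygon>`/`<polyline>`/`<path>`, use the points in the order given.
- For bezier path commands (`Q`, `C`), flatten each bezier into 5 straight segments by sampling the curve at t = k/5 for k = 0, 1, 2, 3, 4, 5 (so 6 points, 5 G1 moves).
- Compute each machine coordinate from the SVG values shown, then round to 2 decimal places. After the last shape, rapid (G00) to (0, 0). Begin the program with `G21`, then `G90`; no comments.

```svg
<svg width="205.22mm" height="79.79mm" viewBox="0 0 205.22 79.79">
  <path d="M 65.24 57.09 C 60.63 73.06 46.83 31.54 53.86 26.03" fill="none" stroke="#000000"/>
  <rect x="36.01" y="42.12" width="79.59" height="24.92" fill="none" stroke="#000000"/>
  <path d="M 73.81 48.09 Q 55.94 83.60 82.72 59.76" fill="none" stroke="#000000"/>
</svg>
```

G21
G90
G00 X65.24 Y22.70
M4 S486
G01 X61.61 Y19.27 F1824
G01 X57.22 Y25.15
G01 X53.50 Y35.85
G01 X51.90 Y46.88
G01 X53.86 Y53.76
M5
G00 X36.01 Y37.67
M4 S486
G01 X115.60 Y37.67 F1824
G01 X115.60 Y12.75
G01 X36.01 Y12.75
G01 X36.01 Y37.67
M5
G00 X73.81 Y31.70
M4 S486
G01 X68.45 Y19.87 F1824
G01 X66.66 Y12.79
G01 X68.44 Y10.45
G01 X73.79 Y12.87
G01 X82.72 Y20.03
M5
G00 X0.00 Y0.00

viewBox `0 0 205.22 79.79` with mm width/height → 1 unit = 1 mm. Flip: y_m = 79.79 − y_svg.

**Shape 1** — `<path>` cubic bezier, stroke `#000000` → score (S486, F1824). Control points (SVG): P0=(65.24,57.09), P1=(60.63,73.06), P2=(46.83,31.54), P3=(53.86,26.03); sampled at t=k/5. Machine vertices: (65.24,22.70) → (61.61,19.27) → (57.22,25.15) → (53.50,35.85) → (51.90,46.88) → (53.86,53.76). Open path.

**Shape 2** — `<rect>` rectangle, stroke `#000000` → score (S486, F1824). Machine vertices: (36.01,37.67) → (115.60,37.67) → (115.60,12.75) → (36.01,12.75) → (36.01,37.67). Closed: final G1 returns to the first vertex.

**Shape 3** — `<path>` quadratic bezier, stroke `#000000` → score (S486, F1824). Control points (SVG): P0=(73.81,48.09), P1=(55.94,83.60), P2=(82.72,59.76); sampled at t=k/5. Machine vertices: (73.81,31.70) → (68.45,19.87) → (66.66,12.79) → (68.44,10.45) → (73.79,12.87) → (82.72,20.03). Open path.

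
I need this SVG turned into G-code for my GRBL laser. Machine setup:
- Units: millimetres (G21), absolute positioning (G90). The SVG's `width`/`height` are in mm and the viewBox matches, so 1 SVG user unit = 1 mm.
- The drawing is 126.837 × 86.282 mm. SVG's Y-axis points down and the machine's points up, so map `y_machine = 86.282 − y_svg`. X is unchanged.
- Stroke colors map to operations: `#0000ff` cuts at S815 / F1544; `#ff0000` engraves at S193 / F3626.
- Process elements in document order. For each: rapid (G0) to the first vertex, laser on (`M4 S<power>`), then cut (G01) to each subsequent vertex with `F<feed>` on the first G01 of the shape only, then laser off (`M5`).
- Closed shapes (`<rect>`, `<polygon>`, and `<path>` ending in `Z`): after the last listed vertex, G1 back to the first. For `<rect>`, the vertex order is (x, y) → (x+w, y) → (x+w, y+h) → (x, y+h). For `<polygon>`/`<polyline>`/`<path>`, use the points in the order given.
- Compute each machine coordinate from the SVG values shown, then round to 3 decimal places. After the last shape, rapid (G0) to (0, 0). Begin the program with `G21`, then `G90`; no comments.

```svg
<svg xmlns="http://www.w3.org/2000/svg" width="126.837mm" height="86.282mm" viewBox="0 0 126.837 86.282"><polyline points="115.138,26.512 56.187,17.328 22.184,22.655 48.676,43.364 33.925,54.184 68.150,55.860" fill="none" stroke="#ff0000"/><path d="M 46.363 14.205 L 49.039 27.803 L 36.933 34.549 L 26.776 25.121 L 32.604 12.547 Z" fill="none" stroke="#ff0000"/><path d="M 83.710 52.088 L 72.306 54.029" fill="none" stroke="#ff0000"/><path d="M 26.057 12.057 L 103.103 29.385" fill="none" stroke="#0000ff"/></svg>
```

G21
G90
G0 X115.138 Y59.770
M4 S193
G01 X56.187 Y68.954 F3626
G01 X22.184 Y63.627
G01 X48.676 Y42.918
G01 X33.925 Y32.098
G01 X68.150 Y30.422
M5
G0 X46.363 Y72.077
M4 S193
G01 X49.039 Y58.479 F3626
G01 X36.933 Y51.733
G01 X26.776 Y61.161
G01 X32.604 Y73.735
G01 X46.363 Y72.077
M5
G0 X83.710 Y34.194
M4 S193
G01 X72.306 Y32.253 F3626
M5
G0 X26.057 Y74.225
M4 S815
G01 X103.103 Y56.897 F1544
M5
G0 X0.000 Y0.000

Since the viewBox matches the mm dimensions, user units are millimetres directly. The only transform is the Y-flip y_m = 86.282 − y_svg.

Shape 1 is a open polyline drawn with `<polyline>`. Its stroke #ff0000 means engrave at S193, F3626. After flipping Y the toolpath is (115.138,59.770) → (56.187,68.954) → (22.184,63.627) → (48.676,42.918) → (33.925,32.098) → (68.150,30.422).

Shape 2 is a regular polygon drawn with `<path>`. Its stroke #ff0000 means engrave at S193, F3626. After flipping Y the toolpath is (46.363,72.077) → (49.039,58.479) → (36.933,51.733) → (26.776,61.161) → (32.604,73.735) → (46.363,72.077), returning to the start.

Shape 3 is a line segment drawn with `<path>`. Its stroke #ff0000 means engrave at S193, F3626. After flipping Y the toolpath is (83.710,34.194) → (72.306,32.253).

Shape 4 is a line segment drawn with `<path>`. Its stroke #0000ff means cut at S815, F1544. After flipping Y the toolpath is (26.057,74.225) → (103.103,56.897).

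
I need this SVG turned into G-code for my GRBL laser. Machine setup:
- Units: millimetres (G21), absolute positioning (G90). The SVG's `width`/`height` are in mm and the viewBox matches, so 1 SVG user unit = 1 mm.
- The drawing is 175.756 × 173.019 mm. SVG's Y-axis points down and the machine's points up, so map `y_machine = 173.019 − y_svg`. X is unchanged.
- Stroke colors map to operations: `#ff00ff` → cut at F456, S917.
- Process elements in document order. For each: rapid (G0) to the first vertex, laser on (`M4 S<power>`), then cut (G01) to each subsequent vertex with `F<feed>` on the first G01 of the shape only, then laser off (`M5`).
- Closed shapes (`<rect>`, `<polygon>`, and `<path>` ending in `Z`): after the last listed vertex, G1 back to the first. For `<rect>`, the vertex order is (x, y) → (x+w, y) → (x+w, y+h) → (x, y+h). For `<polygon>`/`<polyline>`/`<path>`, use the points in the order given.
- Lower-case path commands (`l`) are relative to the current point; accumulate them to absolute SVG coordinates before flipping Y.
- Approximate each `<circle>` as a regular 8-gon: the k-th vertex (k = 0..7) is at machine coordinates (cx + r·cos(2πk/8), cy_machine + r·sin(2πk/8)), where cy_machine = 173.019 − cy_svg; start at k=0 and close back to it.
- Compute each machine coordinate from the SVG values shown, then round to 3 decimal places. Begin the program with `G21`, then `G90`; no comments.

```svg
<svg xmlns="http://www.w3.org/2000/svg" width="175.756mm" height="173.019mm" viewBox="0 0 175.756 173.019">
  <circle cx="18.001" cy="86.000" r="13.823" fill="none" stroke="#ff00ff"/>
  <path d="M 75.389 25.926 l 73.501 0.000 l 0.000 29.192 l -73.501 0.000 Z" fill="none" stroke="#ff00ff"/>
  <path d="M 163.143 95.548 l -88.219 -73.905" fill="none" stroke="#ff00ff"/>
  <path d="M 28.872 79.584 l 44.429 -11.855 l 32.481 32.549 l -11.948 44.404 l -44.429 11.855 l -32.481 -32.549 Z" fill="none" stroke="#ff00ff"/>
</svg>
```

viewBox `0 0 175.756 173.019` with mm width/height → 1 unit = 1 mm. Flip: y_m = 173.019 − y_svg.

**Shape 1** — `<circle>` circle, stroke `#ff00ff` → cut (S917, F456). Machine vertices: (31.824,87.019) → (27.775,96.793) → (18.001,100.842) → (8.227,96.793) → (4.178,87.019) → (8.227,77.245) → (18.001,73.196) → (27.775,77.245) → (31.824,87.019). Closed: final G1 returns to the first vertex.

**Shape 2** — `<path>` rectangle, stroke `#ff00ff` → cut (S917, F456). Machine vertices: (75.389,147.093) → (148.890,147.093) → (148.890,117.901) → (75.389,117.901) → (75.389,147.093). Closed: final G1 returns to the first vertex.

**Shape 3** — `<path>` line segment, stroke `#ff00ff` → cut (S917, F456). Machine vertices: (163.143,77.471) → (74.924,151.376). Open path.

**Shape 4** — `<path>` regular polygon, stroke `#ff00ff` → cut (S917, F456). Machine vertices: (28.872,93.435) → (73.301,105.290) → (105.782,72.741) → (93.834,28.337) → (49.405,16.482) → (16.924,49.031) → (28.872,93.435). Closed: final G1 returns to the first vertex.

G21
G90
G0 X31.824 Y87.019
M4 S917
G01 X27.775 Y96.793 F456
G01 X18.001 Y100.842
G01 X8.227 Y96.793
G01 X4.178 Y87.019
G01 X8.227 Y77.245
G01 X18.001 Y73.196
G01 X27.775 Y77.245
G01 X31.824 Y87.019
M5
G0 X75.389 Y147.093
M4 S917
G01 X148.890 Y147.093 F456
G01 X148.890 Y117.901
G01 X75.389 Y117.901
G01 X75.389 Y147.093
M5
G0 X163.143 Y77.471
M4 S917
G01 X74.924 Y151.376 F456
M5
G0 X28.872 Y93.435
M4 S917
G01 X73.301 Y105.290 F456
G01 X105.782 Y72.741
G01 X93.834 Y28.337
G01 X49.405 Y16.482
G01 X16.924 Y49.031
G01 X28.872 Y93.435
M5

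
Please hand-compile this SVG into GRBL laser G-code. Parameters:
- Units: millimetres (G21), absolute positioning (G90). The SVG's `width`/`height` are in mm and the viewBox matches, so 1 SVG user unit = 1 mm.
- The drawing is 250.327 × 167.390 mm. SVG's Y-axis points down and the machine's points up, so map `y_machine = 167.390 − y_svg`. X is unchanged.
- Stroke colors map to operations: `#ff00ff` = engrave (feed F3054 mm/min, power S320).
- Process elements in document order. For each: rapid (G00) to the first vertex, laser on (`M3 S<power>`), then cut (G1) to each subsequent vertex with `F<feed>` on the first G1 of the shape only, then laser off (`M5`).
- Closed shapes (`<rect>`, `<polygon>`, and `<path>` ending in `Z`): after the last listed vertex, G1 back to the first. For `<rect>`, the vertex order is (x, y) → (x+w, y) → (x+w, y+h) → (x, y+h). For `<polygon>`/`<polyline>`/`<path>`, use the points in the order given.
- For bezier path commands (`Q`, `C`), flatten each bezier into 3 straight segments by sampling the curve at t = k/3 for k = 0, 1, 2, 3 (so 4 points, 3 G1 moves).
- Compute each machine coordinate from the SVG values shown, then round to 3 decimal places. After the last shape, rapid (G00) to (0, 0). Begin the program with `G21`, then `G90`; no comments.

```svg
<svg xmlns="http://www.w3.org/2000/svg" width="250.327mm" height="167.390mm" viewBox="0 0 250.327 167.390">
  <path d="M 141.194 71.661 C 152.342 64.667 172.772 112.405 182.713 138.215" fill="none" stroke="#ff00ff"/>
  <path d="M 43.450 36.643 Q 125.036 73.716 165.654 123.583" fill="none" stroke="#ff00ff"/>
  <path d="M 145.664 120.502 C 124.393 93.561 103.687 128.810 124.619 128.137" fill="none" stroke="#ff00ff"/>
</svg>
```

viewBox `0 0 250.327 167.390` with mm width/height → 1 unit = 1 mm. Flip: y_m = 167.390 − y_svg.

**Shape 1** — `<path>` cubic bezier, stroke `#ff00ff` → engrave (S320, F3054). Control points (SVG): P0=(141.194,71.661), P1=(152.342,64.667), P2=(172.772,112.405), P3=(182.713,138.215); sampled at t=k/3. Machine vertices: (141.194,95.729) → (154.704,87.318) → (170.008,59.455) → (182.713,29.175). Open path.

**Shape 2** — `<path>` quadratic bezier, stroke `#ff00ff` → engrave (S320, F3054). Control points (SVG): P0=(43.450,36.643), P1=(125.036,73.716), P2=(165.654,123.583); sampled at t=k/3. Machine vertices: (43.450,130.747) → (93.289,104.610) → (134.023,75.630) → (165.654,43.807). Open path.

**Shape 3** — `<path>` cubic bezier, stroke `#ff00ff` → engrave (S320, F3054). Control points (SVG): P0=(145.664,120.502), P1=(124.393,93.561), P2=(103.687,128.810), P3=(124.619,128.137); sampled at t=k/3. Machine vertices: (145.664,46.888) → (126.103,56.733) → (116.045,46.920) → (124.619,39.253). Open path.

G21
G90
G00 X141.194 Y95.729
M3 S320
G1 X154.704 Y87.318 F3054
G1 X170.008 Y59.455
G1 X182.713 Y29.175
M5
G00 X43.450 Y130.747
M3 S320
G1 X93.289 Y104.610 F3054
G1 X134.023 Y75.630
G1 X165.654 Y43.807
M5
G00 X145.664 Y46.888
M3 S320
G1 X126.103 Y56.733 F3054
G1 X116.045 Y46.920
G1 X124.619 Y39.253
M5
G00 X0.000 Y0.000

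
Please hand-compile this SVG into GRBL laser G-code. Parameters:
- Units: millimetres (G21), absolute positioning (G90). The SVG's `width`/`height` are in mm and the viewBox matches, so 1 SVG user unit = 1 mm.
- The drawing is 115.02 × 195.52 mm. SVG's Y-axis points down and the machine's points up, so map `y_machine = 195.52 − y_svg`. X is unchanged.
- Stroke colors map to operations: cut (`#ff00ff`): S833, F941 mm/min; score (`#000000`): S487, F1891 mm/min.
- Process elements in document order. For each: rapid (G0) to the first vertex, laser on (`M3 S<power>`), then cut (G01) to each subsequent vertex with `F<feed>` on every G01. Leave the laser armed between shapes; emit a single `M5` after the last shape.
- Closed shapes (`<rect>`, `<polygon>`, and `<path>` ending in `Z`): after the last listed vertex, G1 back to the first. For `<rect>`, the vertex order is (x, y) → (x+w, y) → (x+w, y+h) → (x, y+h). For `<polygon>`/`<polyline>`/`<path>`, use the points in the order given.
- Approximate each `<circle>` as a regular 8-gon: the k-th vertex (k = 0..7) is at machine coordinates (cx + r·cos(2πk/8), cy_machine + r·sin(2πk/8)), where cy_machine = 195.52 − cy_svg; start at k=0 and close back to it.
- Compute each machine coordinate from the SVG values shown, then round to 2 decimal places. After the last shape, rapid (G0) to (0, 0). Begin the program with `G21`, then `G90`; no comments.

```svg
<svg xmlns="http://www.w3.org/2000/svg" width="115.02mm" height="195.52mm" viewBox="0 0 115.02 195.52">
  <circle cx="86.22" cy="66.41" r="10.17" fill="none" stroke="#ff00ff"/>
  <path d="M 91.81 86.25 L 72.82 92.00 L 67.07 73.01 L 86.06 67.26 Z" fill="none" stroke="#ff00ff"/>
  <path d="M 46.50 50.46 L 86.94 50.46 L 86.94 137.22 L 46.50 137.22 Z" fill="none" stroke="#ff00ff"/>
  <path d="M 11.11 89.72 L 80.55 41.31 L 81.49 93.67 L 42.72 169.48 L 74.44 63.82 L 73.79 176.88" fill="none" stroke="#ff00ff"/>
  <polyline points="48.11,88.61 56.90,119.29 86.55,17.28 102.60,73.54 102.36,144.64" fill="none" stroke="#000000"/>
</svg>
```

G21
G90
G0 X96.39 Y129.11
M3 S833
G01 X93.41 Y136.30 F941
G01 X86.22 Y139.28 F941
G01 X79.03 Y136.30 F941
G01 X76.05 Y129.11 F941
G01 X79.03 Y121.92 F941
G01 X86.22 Y118.94 F941
G01 X93.41 Y121.92 F941
G01 X96.39 Y129.11 F941
G0 X91.81 Y109.27
M3 S833
G01 X72.82 Y103.52 F941
G01 X67.07 Y122.51 F941
G01 X86.06 Y128.26 F941
G01 X91.81 Y109.27 F941
G0 X46.50 Y145.06
M3 S833
G01 X86.94 Y145.06 F941
G01 X86.94 Y58.30 F941
G01 X46.50 Y58.30 F941
G01 X46.50 Y145.06 F941
G0 X11.11 Y105.80
M3 S833
G01 X80.55 Y154.21 F941
G01 X81.49 Y101.85 F941
G01 X42.72 Y26.04 F941
G01 X74.44 Y131.70 F941
G01 X73.79 Y18.64 F941
G0 X48.11 Y106.91
M3 S487
G01 X56.90 Y76.23 F1891
G01 X86.55 Y178.24 F1891
G01 X102.60 Y121.98 F1891
G01 X102.36 Y50.88 F1891
M5
G0 X0.00 Y0.00

Since the viewBox matches the mm dimensions, user units are millimetres directly. The only transform is the Y-flip y_m = 195.52 − y_svg.

Shape 1 is a circle drawn with `<circle>`. Its stroke #ff00ff means cut at S833, F941. After flipping Y the toolpath is (96.39,129.11) → (93.41,136.30) → (86.22,139.28) → (79.03,136.30) → (76.05,129.11) → (79.03,121.92) → (86.22,118.94) → (93.41,121.92) → (96.39,129.11), returning to the start.

Shape 2 is a regular polygon drawn with `<path>`. Its stroke #ff00ff means cut at S833, F941. After flipping Y the toolpath is (91.81,109.27) → (72.82,103.52) → (67.07,122.51) → (86.06,128.26) → (91.81,109.27), returning to the start.

Shape 3 is a rectangle drawn with `<path>`. Its stroke #ff00ff means cut at S833, F941. After flipping Y the toolpath is (46.50,145.06) → (86.94,145.06) → (86.94,58.30) → (46.50,58.30) → (46.50,145.06), returning to the start.

Shape 4 is a open polyline drawn with `<path>`. Its stroke #ff00ff means cut at S833, F941. After flipping Y the toolpath is (11.11,105.80) → (80.55,154.21) → (81.49,101.85) → (42.72,26.04) → (74.44,131.70) → (73.79,18.64).

Shape 5 is a open polyline drawn with `<polyline>`. Its stroke #000000 means score at S487, F1891. After flipping Y the toolpath is (48.11,106.91) → (56.90,76.23) → (86.55,178.24) → (102.60,121.98) → (102.36,50.88).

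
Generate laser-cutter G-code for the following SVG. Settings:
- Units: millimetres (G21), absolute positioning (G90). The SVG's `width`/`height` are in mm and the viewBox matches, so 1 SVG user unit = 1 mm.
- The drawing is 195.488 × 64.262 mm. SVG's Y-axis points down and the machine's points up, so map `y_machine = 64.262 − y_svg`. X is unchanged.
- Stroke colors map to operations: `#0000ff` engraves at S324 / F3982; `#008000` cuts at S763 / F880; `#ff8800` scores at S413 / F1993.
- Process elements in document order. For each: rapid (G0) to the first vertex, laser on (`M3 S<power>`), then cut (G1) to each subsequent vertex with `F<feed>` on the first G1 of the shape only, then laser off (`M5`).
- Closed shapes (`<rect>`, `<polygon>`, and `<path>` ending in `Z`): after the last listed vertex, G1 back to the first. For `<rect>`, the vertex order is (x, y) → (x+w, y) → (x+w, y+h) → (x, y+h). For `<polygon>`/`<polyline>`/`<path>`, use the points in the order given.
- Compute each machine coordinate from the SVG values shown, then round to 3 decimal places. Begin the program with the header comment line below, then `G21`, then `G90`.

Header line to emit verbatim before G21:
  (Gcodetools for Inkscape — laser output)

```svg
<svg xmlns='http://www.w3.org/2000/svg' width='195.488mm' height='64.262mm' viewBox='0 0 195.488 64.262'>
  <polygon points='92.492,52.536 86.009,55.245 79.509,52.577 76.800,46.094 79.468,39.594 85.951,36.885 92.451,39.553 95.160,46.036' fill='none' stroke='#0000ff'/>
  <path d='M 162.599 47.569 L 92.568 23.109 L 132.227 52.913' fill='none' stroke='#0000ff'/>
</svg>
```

(Gcodetools for Inkscape — laser output)
G21
G90
G0 X92.492 Y11.726
M3 S324
G1 X86.009 Y9.017 F3982
G1 X79.509 Y11.685
G1 X76.800 Y18.168
G1 X79.468 Y24.668
G1 X85.951 Y27.377
G1 X92.451 Y24.709
G1 X95.160 Y18.226
G1 X92.492 Y11.726
M5
G0 X162.599 Y16.693
M3 S324
G1 X92.568 Y41.153 F3982
G1 X132.227 Y11.349
M5

viewBox `0 0 195.488 64.262` with mm width/height → 1 unit = 1 mm. Flip: y_m = 64.262 − y_svg.

**Shape 1** — `<polygon>` regular polygon, stroke `#0000ff` → engrave (S324, F3982). Machine vertices: (92.492,11.726) → (86.009,9.017) → (79.509,11.685) → (76.800,18.168) → (79.468,24.668) → (85.951,27.377) → (92.451,24.709) → (95.160,18.226) → (92.492,11.726). Closed: final G1 returns to the first vertex.

**Shape 2** — `<path>` open polyline, stroke `#0000ff` → engrave (S324, F3982). Machine vertices: (162.599,16.693) → (92.568,41.153) → (132.227,11.349). Open path.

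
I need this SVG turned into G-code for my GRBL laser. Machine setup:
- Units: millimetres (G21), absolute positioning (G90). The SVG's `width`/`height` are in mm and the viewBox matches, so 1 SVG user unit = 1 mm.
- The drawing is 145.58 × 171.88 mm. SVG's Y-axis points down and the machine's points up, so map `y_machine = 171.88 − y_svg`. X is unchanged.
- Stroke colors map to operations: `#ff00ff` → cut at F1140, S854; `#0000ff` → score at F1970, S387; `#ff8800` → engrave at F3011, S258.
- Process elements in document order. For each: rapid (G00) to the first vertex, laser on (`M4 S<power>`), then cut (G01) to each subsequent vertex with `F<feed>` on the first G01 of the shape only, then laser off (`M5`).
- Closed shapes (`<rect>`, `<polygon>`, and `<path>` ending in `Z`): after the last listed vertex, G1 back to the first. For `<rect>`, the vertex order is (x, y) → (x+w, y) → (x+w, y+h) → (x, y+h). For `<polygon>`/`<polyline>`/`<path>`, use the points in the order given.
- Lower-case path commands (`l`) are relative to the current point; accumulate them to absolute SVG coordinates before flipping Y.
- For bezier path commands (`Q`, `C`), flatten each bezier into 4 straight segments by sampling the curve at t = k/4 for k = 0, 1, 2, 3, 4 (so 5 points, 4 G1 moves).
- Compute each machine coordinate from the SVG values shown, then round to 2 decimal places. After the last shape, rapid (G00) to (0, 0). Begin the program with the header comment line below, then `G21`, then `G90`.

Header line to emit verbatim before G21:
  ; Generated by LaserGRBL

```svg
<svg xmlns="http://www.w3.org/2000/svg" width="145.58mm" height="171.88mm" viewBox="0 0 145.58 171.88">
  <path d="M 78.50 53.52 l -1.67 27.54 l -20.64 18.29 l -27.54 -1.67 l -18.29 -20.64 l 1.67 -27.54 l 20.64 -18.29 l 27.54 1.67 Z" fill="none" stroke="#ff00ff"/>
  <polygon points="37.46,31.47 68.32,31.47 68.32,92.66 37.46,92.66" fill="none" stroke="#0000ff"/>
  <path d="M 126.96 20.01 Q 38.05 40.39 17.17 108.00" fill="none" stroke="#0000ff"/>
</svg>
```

viewBox `0 0 145.58 171.88` with mm width/height → 1 unit = 1 mm. Flip: y_m = 171.88 − y_svg.

**Shape 1** — `<path>` regular polygon, stroke `#ff00ff` → cut (S854, F1140). Machine vertices: (78.50,118.36) → (76.83,90.82) → (56.19,72.53) → (28.65,74.20) → (10.36,94.84) → (12.03,122.38) → (32.67,140.67) → (60.21,139.00) → (78.50,118.36). Closed: final G1 returns to the first vertex.

**Shape 2** — `<polygon>` rectangle, stroke `#0000ff` → score (S387, F1970). Machine vertices: (37.46,140.41) → (68.32,140.41) → (68.32,79.22) → (37.46,79.22) → (37.46,140.41). Closed: final G1 returns to the first vertex.

**Shape 3** — `<path>` quadratic bezier, stroke `#0000ff` → score (S387, F1970). Control points (SVG): P0=(126.96,20.01), P1=(38.05,40.39), P2=(17.17,108.00); sampled at t=k/4. Machine vertices: (126.96,151.87) → (86.76,138.73) → (55.06,119.68) → (31.86,94.73) → (17.17,63.88). Open path.

; Generated by LaserGRBL
G21
G90
G00 X78.50 Y118.36
M4 S854
G01 X76.83 Y90.82 F1140
G01 X56.19 Y72.53
G01 X28.65 Y74.20
G01 X10.36 Y94.84
G01 X12.03 Y122.38
G01 X32.67 Y140.67
G01 X60.21 Y139.00
G01 X78.50 Y118.36
M5
G00 X37.46 Y140.41
M4 S387
G01 X68.32 Y140.41 F1970
G01 X68.32 Y79.22
G01 X37.46 Y79.22
G01 X37.46 Y140.41
M5
G00 X126.96 Y151.87
M4 S387
G01 X86.76 Y138.73 F1970
G01 X55.06 Y119.68
G01 X31.86 Y94.73
G01 X17.17 Y63.88
M5
G00 X0.00 Y0.00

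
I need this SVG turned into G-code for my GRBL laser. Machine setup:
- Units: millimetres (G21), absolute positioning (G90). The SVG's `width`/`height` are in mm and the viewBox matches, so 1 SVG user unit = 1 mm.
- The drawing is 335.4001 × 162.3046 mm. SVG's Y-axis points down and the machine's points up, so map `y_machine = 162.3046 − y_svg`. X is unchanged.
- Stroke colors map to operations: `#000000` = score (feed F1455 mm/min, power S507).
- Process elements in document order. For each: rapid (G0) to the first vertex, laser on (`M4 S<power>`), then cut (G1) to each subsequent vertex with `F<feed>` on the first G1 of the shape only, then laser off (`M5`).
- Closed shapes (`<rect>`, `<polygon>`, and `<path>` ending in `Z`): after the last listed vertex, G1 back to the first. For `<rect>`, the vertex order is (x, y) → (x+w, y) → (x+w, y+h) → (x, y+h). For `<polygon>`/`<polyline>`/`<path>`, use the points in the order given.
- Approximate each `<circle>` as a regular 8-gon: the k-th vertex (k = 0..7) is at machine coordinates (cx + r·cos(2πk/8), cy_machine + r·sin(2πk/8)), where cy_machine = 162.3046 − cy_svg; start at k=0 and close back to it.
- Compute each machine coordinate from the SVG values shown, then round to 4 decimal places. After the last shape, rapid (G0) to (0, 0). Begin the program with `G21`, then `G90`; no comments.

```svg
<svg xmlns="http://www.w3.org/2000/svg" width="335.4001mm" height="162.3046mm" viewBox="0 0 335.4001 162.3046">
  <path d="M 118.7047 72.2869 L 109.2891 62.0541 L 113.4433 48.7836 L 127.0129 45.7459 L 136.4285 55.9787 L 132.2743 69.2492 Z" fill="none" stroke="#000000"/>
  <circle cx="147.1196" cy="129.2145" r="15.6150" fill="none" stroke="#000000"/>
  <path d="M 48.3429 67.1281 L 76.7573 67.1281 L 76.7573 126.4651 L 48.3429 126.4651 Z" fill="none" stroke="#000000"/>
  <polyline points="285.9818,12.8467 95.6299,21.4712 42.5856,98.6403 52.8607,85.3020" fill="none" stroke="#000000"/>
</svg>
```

1 u = 1 mm; y_m = 162.3046 − y.

[1] `<path>` regular polygon, #000000→score S507 F1455: (118.7047,90.0177) → (109.2891,100.2505) → (113.4433,113.5210) → (127.0129,116.5587) → (136.4285,106.3259) → (132.2743,93.0554) → (118.7047,90.0177) (closed)

[2] `<circle>` circle, #000000→score S507 F1455: (162.7346,33.0901) → (158.1611,44.1316) → (147.1196,48.7051) → (136.0781,44.1316) → (131.5046,33.0901) → (136.0781,22.0486) → (147.1196,17.4751) → (158.1611,22.0486) → (162.7346,33.0901) (closed)

[3] `<path>` rectangle, #000000→score S507 F1455: (48.3429,95.1765) → (76.7573,95.1765) → (76.7573,35.8395) → (48.3429,35.8395) → (48.3429,95.1765) (closed)

[4] `<polyline>` open polyline, #000000→score S507 F1455: (285.9818,149.4579) → (95.6299,140.8334) → (42.5856,63.6643) → (52.8607,77.0026)

G21
G90
G0 X118.7047 Y90.0177
M4 S507
G1 X109.2891 Y100.2505 F1455
G1 X113.4433 Y113.5210
G1 X127.0129 Y116.5587
G1 X136.4285 Y106.3259
G1 X132.2743 Y93.0554
G1 X118.7047 Y90.0177
M5
G0 X162.7346 Y33.0901
M4 S507
G1 X158.1611 Y44.1316 F1455
G1 X147.1196 Y48.7051
G1 X136.0781 Y44.1316
G1 X131.5046 Y33.0901
G1 X136.0781 Y22.0486
G1 X147.1196 Y17.4751
G1 X158.1611 Y22.0486
G1 X162.7346 Y33.0901
M5
G0 X48.3429 Y95.1765
M4 S507
G1 X76.7573 Y95.1765 F1455
G1 X76.7573 Y35.8395
G1 X48.3429 Y35.8395
G1 X48.3429 Y95.1765
M5
G0 X285.9818 Y149.4579
M4 S507
G1 X95.6299 Y140.8334 F1455
G1 X42.5856 Y63.6643
G1 X52.8607 Y77.0026
M5
G0 X0.0000 Y0.0000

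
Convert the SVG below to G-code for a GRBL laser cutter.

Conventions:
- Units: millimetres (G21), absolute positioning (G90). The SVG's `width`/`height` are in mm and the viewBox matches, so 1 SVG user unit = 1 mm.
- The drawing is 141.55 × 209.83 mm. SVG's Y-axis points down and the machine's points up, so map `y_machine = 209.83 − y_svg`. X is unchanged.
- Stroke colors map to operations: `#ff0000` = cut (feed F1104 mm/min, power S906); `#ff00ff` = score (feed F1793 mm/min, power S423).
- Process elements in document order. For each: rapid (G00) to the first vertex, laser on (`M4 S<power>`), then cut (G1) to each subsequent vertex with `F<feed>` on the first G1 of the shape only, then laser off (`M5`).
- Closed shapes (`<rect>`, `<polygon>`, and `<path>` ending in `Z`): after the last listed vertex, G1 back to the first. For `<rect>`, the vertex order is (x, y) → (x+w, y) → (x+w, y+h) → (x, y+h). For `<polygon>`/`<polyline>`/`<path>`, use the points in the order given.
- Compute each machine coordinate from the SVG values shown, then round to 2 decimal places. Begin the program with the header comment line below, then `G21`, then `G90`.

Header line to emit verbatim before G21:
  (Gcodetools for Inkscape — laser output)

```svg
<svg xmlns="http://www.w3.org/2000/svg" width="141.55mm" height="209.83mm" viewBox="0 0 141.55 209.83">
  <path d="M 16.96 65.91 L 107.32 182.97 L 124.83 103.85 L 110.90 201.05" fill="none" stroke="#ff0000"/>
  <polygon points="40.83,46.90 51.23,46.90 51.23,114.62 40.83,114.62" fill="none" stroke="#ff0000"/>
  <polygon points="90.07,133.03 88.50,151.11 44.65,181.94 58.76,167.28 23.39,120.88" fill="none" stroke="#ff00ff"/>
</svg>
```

(Gcodetools for Inkscape — laser output)
G21
G90
G00 X16.96 Y143.92
M4 S906
G1 X107.32 Y26.86 F1104
G1 X124.83 Y105.98
G1 X110.90 Y8.78
M5
G00 X40.83 Y162.93
M4 S906
G1 X51.23 Y162.93 F1104
G1 X51.23 Y95.21
G1 X40.83 Y95.21
G1 X40.83 Y162.93
M5
G00 X90.07 Y76.80
M4 S423
G1 X88.50 Y58.72 F1793
G1 X44.65 Y27.89
G1 X58.76 Y42.55
G1 X23.39 Y88.95
G1 X90.07 Y76.80
M5

viewBox `0 0 141.55 209.83` with mm width/height → 1 unit = 1 mm. Flip: y_m = 209.83 − y_svg.

**Shape 1** — `<path>` open polyline, stroke `#ff0000` → cut (S906, F1104). Machine vertices: (16.96,143.92) → (107.32,26.86) → (124.83,105.98) → (110.90,8.78). Open path.

**Shape 2** — `<polygon>` rectangle, stroke `#ff0000` → cut (S906, F1104). Machine vertices: (40.83,162.93) → (51.23,162.93) → (51.23,95.21) → (40.83,95.21) → (40.83,162.93). Closed: final G1 returns to the first vertex.

**Shape 3** — `<polygon>` closed polygon, stroke `#ff00ff` → score (S423, F1793). Machine vertices: (90.07,76.80) → (88.50,58.72) → (44.65,27.89) → (58.76,42.55) → (23.39,88.95) → (90.07,76.80). Closed: final G1 returns to the first vertex.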